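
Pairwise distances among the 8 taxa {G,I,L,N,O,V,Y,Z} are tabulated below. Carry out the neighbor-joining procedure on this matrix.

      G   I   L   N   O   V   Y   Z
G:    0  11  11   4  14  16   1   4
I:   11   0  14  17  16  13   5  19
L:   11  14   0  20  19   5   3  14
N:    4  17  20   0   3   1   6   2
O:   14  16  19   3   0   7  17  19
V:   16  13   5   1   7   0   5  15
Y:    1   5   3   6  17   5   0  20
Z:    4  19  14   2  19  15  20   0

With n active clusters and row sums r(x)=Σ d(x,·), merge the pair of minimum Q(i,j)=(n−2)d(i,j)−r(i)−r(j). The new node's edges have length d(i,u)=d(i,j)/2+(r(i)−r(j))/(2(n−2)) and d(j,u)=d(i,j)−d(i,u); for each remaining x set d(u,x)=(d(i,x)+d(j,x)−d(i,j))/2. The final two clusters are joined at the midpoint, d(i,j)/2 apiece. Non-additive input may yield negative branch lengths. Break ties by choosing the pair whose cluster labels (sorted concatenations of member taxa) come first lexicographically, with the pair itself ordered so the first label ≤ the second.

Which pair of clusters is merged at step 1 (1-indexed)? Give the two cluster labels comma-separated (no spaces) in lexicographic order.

1. join N+Z (d=2, Q=-134) ⇒ NZ; edges |N|=-7/3, |Z|=13/3
  updated: d(G,NZ)=3, d(I,NZ)=17, d(L,NZ)=16, d(NZ,O)=10, d(NZ,V)=7, d(NZ,Y)=12
2. join G+NZ (d=3, Q=-106) ⇒ GNZ; edges |G|=3/5, |NZ|=12/5
  updated: d(GNZ,I)=25/2, d(GNZ,L)=12, d(GNZ,O)=21/2, d(GNZ,V)=10, d(GNZ,Y)=5
3. join O+V (d=7, Q=-163/2) ⇒ OV; edges |O|=115/16, |V|=-3/16
  updated: d(GNZ,OV)=27/4, d(I,OV)=11, d(L,OV)=17/2, d(OV,Y)=15/2
4. join GNZ+OV (d=27/4, Q=-199/4) ⇒ GNOVZ; edges |GNZ|=91/24, |OV|=71/24
  updated: d(GNOVZ,I)=67/8, d(GNOVZ,L)=55/8, d(GNOVZ,Y)=23/8
5. join GNOVZ+I (d=67/8, Q=-115/4) ⇒ GINOVZ; edges |GNOVZ|=15/8, |I|=13/2
  updated: d(GINOVZ,L)=25/4, d(GINOVZ,Y)=-1/4
6. join GINOVZ+L (d=25/4, Q=-9) ⇒ GILNOVZ; edges |GINOVZ|=3/2, |L|=19/4
  updated: d(GILNOVZ,Y)=-7/4
7. join GILNOVZ+Y (d=-7/4) ⇒ GILNOVYZ; edges |GILNOVZ|=-7/8, |Y|=-7/8
final tree: (((((G:3/5,(N:-7/3,Z:13/3):12/5):91/24,(O:115/16,V:-3/16):71/24):15/8,I:13/2):3/2,L:19/4):-7/8,Y:-7/8)
total length: 253/8

N,Z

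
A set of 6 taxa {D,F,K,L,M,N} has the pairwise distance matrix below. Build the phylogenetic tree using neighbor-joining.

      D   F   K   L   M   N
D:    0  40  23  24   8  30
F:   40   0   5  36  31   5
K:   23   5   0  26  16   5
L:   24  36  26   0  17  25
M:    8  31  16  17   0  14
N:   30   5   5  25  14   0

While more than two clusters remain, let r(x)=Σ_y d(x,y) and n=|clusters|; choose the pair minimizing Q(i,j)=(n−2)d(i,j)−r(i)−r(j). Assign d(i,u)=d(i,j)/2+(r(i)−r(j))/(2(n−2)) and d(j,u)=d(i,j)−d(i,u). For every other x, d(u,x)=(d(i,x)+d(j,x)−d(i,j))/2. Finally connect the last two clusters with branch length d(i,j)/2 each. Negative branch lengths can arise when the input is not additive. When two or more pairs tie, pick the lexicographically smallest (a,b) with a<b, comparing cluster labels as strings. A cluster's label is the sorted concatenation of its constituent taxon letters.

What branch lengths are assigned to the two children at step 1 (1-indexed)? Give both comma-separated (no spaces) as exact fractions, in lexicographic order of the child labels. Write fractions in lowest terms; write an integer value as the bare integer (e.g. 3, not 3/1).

71/8,-7/8

iteration 1: select D,M (d=8, Q=-179); attach at lengths (71/8, -7/8); label the merged cluster DM
  updated: d(DM,F)=63/2, d(DM,K)=31/2, d(DM,L)=33/2, d(DM,N)=18
iteration 2: select DM,L (d=33/2, Q=-271/2); attach at lengths (55/12, 143/12); label the merged cluster DLM
  updated: d(DLM,F)=51/2, d(DLM,K)=25/2, d(DLM,N)=53/4
iteration 3: select DLM,K (d=25/2, Q=-195/4); attach at lengths (215/16, -15/16); label the merged cluster DKLM
  updated: d(DKLM,F)=9, d(DKLM,N)=23/8
iteration 4: select DKLM,F (d=9, Q=-135/8); attach at lengths (55/16, 89/16); label the merged cluster DFKLM
  updated: d(DFKLM,N)=-9/16
iteration 5: select DFKLM,N (d=-9/16); attach at lengths (-9/32, -9/32); label the merged cluster DFKLMN
final tree: (((((D:71/8,M:-7/8):55/12,L:143/12):215/16,K:-15/16):55/16,F:89/16):-9/32,N:-9/32)
total length: 727/16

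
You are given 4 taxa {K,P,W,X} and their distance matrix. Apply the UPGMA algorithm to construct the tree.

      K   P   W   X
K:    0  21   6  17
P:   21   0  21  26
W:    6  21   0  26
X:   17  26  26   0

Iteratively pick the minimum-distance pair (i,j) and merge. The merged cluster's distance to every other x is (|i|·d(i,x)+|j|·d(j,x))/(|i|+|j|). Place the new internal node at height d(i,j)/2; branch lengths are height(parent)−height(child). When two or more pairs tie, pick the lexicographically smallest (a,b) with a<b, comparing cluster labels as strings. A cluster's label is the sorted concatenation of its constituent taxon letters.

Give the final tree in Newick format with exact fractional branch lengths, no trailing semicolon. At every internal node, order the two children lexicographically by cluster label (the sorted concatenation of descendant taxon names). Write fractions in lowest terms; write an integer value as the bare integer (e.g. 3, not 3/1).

(((K:3,W:3):15/2,P:21/2):1,X:23/2)

iteration 1: select K,W (d=6); attach at lengths (3, 3); label the merged cluster KW
  updated: d(KW,P)=21, d(KW,X)=43/2
iteration 2: select KW,P (d=21); attach at lengths (15/2, 21/2); label the merged cluster KPW
  updated: d(KPW,X)=23
iteration 3: select KPW,X (d=23); attach at lengths (1, 23/2); label the merged cluster KPWX
final tree: (((K:3,W:3):15/2,P:21/2):1,X:23/2)
total length: 73/2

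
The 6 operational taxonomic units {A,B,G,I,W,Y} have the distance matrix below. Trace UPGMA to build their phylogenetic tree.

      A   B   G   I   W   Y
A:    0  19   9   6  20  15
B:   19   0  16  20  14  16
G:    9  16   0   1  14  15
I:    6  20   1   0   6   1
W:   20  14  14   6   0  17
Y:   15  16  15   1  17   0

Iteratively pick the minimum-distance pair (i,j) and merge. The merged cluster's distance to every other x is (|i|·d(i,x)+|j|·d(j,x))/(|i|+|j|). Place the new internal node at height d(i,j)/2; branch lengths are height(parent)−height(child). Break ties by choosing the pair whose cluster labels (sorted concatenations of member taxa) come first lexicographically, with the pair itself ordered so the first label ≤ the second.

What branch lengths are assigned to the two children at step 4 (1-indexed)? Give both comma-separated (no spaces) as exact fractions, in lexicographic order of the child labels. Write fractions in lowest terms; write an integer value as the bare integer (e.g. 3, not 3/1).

iteration 1: select G,I (d=1); attach at lengths (1/2, 1/2); label the merged cluster GI
  updated: d(A,GI)=15/2, d(B,GI)=18, d(GI,W)=10, d(GI,Y)=8
iteration 2: select A,GI (d=15/2); attach at lengths (15/4, 13/4); label the merged cluster AGI
  updated: d(AGI,B)=55/3, d(AGI,W)=40/3, d(AGI,Y)=31/3
iteration 3: select AGI,Y (d=31/3); attach at lengths (17/12, 31/6); label the merged cluster AGIY
  updated: d(AGIY,B)=71/4, d(AGIY,W)=57/4
iteration 4: select B,W (d=14); attach at lengths (7, 7); label the merged cluster BW
  updated: d(AGIY,BW)=16
iteration 5: select AGIY,BW (d=16); attach at lengths (17/6, 1); label the merged cluster ABGIWY
final tree: (((A:15/4,(G:1/2,I:1/2):13/4):17/12,Y:31/6):17/6,(B:7,W:7):1)
total length: 389/12

7,7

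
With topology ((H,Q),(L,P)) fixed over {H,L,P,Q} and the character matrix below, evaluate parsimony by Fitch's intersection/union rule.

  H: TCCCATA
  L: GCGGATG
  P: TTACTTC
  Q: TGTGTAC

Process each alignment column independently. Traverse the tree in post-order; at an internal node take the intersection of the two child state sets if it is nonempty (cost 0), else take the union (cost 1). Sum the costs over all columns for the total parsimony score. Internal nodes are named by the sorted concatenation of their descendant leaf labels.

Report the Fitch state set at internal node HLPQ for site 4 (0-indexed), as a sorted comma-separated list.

A,T

HQ@0: {T} ∩ {T} = {T} (intersection, +0)
LP@0: {G} ∪ {T} = {G,T} (union, +1)
HLPQ@0: {T} ∩ {G,T} = {T} (intersection, +0)
HQ@1: {C} ∪ {G} = {C,G} (union, +1)
LP@1: {C} ∪ {T} = {C,T} (union, +1)
HLPQ@1: {C,G} ∩ {C,T} = {C} (intersection, +0)
HQ@2: {C} ∪ {T} = {C,T} (union, +1)
LP@2: {G} ∪ {A} = {A,G} (union, +1)
HLPQ@2: {C,T} ∪ {A,G} = {A,C,G,T} (union, +1)
HQ@3: {C} ∪ {G} = {C,G} (union, +1)
LP@3: {G} ∪ {C} = {C,G} (union, +1)
HLPQ@3: {C,G} ∩ {C,G} = {C,G} (intersection, +0)
HQ@4: {A} ∪ {T} = {A,T} (union, +1)
LP@4: {A} ∪ {T} = {A,T} (union, +1)
HLPQ@4: {A,T} ∩ {A,T} = {A,T} (intersection, +0)
HQ@5: {T} ∪ {A} = {A,T} (union, +1)
LP@5: {T} ∩ {T} = {T} (intersection, +0)
HLPQ@5: {A,T} ∩ {T} = {T} (intersection, +0)
HQ@6: {A} ∪ {C} = {A,C} (union, +1)
LP@6: {G} ∪ {C} = {C,G} (union, +1)
HLPQ@6: {A,C} ∩ {C,G} = {C} (intersection, +0)
per-site changes: [1, 2, 3, 2, 2, 1, 2]; total = 13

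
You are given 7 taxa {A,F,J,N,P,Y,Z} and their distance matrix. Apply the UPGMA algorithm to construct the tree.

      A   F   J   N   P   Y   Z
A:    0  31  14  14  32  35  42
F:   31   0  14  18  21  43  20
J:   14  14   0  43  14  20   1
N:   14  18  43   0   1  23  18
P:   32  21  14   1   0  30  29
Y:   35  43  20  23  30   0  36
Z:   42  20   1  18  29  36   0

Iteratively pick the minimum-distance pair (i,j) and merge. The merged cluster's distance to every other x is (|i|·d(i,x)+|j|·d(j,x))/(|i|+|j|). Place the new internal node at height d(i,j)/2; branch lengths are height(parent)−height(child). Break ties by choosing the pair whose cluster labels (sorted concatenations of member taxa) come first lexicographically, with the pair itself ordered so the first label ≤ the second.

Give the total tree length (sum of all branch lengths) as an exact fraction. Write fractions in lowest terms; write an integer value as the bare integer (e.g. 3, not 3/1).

1169/18

iteration 1: select J,Z (d=1); attach at lengths (1/2, 1/2); label the merged cluster JZ
  updated: d(A,JZ)=28, d(F,JZ)=17, d(JZ,N)=61/2, d(JZ,P)=43/2, d(JZ,Y)=28
iteration 2: select N,P (d=1); attach at lengths (1/2, 1/2); label the merged cluster NP
  updated: d(A,NP)=23, d(F,NP)=39/2, d(JZ,NP)=26, d(NP,Y)=53/2
iteration 3: select F,JZ (d=17); attach at lengths (17/2, 8); label the merged cluster FJZ
  updated: d(A,FJZ)=29, d(FJZ,NP)=143/6, d(FJZ,Y)=33
iteration 4: select A,NP (d=23); attach at lengths (23/2, 11); label the merged cluster ANP
  updated: d(ANP,FJZ)=230/9, d(ANP,Y)=88/3
iteration 5: select ANP,FJZ (d=230/9); attach at lengths (23/18, 77/18); label the merged cluster AFJNPZ
  updated: d(AFJNPZ,Y)=187/6
iteration 6: select AFJNPZ,Y (d=187/6); attach at lengths (101/36, 187/12); label the merged cluster AFJNPYZ
final tree: (((A:23/2,(N:1/2,P:1/2):11):23/18,(F:17/2,(J:1/2,Z:1/2):8):77/18):101/36,Y:187/12)
total length: 1169/18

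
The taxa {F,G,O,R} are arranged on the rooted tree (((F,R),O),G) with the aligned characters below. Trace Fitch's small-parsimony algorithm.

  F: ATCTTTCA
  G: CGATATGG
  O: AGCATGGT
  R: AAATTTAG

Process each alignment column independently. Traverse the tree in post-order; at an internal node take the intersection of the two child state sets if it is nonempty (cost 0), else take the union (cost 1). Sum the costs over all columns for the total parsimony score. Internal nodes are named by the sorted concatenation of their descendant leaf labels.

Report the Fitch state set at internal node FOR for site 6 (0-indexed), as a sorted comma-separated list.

[col 0] FR: children F:{A}, R:{A} ∩→ {A}; cost 0
[col 0] FOR: children FR:{A}, O:{A} ∩→ {A}; cost 0
[col 0] FGOR: children FOR:{A}, G:{C} ∪→ {A,C}; cost 1
[col 1] FR: children F:{T}, R:{A} ∪→ {A,T}; cost 1
[col 1] FOR: children FR:{A,T}, O:{G} ∪→ {A,G,T}; cost 1
[col 1] FGOR: children FOR:{A,G,T}, G:{G} ∩→ {G}; cost 0
[col 2] FR: children F:{C}, R:{A} ∪→ {A,C}; cost 1
[col 2] FOR: children FR:{A,C}, O:{C} ∩→ {C}; cost 0
[col 2] FGOR: children FOR:{C}, G:{A} ∪→ {A,C}; cost 1
[col 3] FR: children F:{T}, R:{T} ∩→ {T}; cost 0
[col 3] FOR: children FR:{T}, O:{A} ∪→ {A,T}; cost 1
[col 3] FGOR: children FOR:{A,T}, G:{T} ∩→ {T}; cost 0
[col 4] FR: children F:{T}, R:{T} ∩→ {T}; cost 0
[col 4] FOR: children FR:{T}, O:{T} ∩→ {T}; cost 0
[col 4] FGOR: children FOR:{T}, G:{A} ∪→ {A,T}; cost 1
[col 5] FR: children F:{T}, R:{T} ∩→ {T}; cost 0
[col 5] FOR: children FR:{T}, O:{G} ∪→ {G,T}; cost 1
[col 5] FGOR: children FOR:{G,T}, G:{T} ∩→ {T}; cost 0
[col 6] FR: children F:{C}, R:{A} ∪→ {A,C}; cost 1
[col 6] FOR: children FR:{A,C}, O:{G} ∪→ {A,C,G}; cost 1
[col 6] FGOR: children FOR:{A,C,G}, G:{G} ∩→ {G}; cost 0
[col 7] FR: children F:{A}, R:{G} ∪→ {A,G}; cost 1
[col 7] FOR: children FR:{A,G}, O:{T} ∪→ {A,G,T}; cost 1
[col 7] FGOR: children FOR:{A,G,T}, G:{G} ∩→ {G}; cost 0
per-site changes: [1, 2, 2, 1, 1, 1, 2, 2]; total = 12

A,C,G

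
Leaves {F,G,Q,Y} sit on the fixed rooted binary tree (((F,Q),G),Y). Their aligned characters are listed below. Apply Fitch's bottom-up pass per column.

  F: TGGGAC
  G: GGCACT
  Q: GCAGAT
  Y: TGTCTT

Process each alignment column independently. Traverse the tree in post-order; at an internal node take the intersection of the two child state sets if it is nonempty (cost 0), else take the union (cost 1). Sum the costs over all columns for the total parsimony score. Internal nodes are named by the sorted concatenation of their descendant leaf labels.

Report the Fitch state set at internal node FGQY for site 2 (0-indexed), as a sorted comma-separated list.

site 0, node FQ: F={T} ∪ Q={G} → {G,T} (+1)
site 0, node FGQ: FQ={G,T} ∩ G={G} → {G} (+0)
site 0, node FGQY: FGQ={G} ∪ Y={T} → {G,T} (+1)
site 1, node FQ: F={G} ∪ Q={C} → {C,G} (+1)
site 1, node FGQ: FQ={C,G} ∩ G={G} → {G} (+0)
site 1, node FGQY: FGQ={G} ∩ Y={G} → {G} (+0)
site 2, node FQ: F={G} ∪ Q={A} → {A,G} (+1)
site 2, node FGQ: FQ={A,G} ∪ G={C} → {A,C,G} (+1)
site 2, node FGQY: FGQ={A,C,G} ∪ Y={T} → {A,C,G,T} (+1)
site 3, node FQ: F={G} ∩ Q={G} → {G} (+0)
site 3, node FGQ: FQ={G} ∪ G={A} → {A,G} (+1)
site 3, node FGQY: FGQ={A,G} ∪ Y={C} → {A,C,G} (+1)
site 4, node FQ: F={A} ∩ Q={A} → {A} (+0)
site 4, node FGQ: FQ={A} ∪ G={C} → {A,C} (+1)
site 4, node FGQY: FGQ={A,C} ∪ Y={T} → {A,C,T} (+1)
site 5, node FQ: F={C} ∪ Q={T} → {C,T} (+1)
site 5, node FGQ: FQ={C,T} ∩ G={T} → {T} (+0)
site 5, node FGQY: FGQ={T} ∩ Y={T} → {T} (+0)
per-site changes: [2, 1, 3, 2, 2, 1]; total = 11

A,C,G,T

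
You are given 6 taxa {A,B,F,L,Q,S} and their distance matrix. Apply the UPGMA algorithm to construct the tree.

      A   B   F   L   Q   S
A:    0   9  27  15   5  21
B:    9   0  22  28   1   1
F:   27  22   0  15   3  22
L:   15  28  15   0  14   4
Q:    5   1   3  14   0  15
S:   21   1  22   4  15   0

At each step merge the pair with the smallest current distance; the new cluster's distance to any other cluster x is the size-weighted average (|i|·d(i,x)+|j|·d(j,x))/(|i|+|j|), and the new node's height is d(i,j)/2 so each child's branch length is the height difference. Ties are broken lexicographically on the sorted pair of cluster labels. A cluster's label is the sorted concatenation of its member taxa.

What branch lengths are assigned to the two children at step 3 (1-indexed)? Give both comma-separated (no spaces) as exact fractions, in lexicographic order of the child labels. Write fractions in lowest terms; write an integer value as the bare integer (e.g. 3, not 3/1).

7/2,3

iteration 1: select B,Q (d=1); attach at lengths (1/2, 1/2); label the merged cluster BQ
  updated: d(A,BQ)=7, d(BQ,F)=25/2, d(BQ,L)=21, d(BQ,S)=8
iteration 2: select L,S (d=4); attach at lengths (2, 2); label the merged cluster LS
  updated: d(A,LS)=18, d(BQ,LS)=29/2, d(F,LS)=37/2
iteration 3: select A,BQ (d=7); attach at lengths (7/2, 3); label the merged cluster ABQ
  updated: d(ABQ,F)=52/3, d(ABQ,LS)=47/3
iteration 4: select ABQ,LS (d=47/3); attach at lengths (13/3, 35/6); label the merged cluster ABLQS
  updated: d(ABLQS,F)=89/5
iteration 5: select ABLQS,F (d=89/5); attach at lengths (16/15, 89/10); label the merged cluster ABFLQS
final tree: (((A:7/2,(B:1/2,Q:1/2):3):13/3,(L:2,S:2):35/6):16/15,F:89/10)
total length: 949/30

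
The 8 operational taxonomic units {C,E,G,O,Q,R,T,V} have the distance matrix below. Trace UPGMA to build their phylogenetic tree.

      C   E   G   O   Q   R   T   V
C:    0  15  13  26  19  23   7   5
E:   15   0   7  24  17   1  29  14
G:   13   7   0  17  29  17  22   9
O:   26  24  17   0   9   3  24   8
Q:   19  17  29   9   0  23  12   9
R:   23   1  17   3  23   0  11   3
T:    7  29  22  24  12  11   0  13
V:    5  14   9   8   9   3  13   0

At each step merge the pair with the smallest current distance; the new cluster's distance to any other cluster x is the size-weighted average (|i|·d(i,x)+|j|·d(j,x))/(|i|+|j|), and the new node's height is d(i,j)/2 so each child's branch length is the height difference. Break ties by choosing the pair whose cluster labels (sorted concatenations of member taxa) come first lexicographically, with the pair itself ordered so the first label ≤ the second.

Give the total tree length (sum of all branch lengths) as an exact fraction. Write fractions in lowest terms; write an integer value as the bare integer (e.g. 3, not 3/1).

1. join E+R (d=1) ⇒ ER; edges |E|=1/2, |R|=1/2
  updated: d(C,ER)=19, d(ER,G)=12, d(ER,O)=27/2, d(ER,Q)=20, d(ER,T)=20, d(ER,V)=17/2
2. join C+V (d=5) ⇒ CV; edges |C|=5/2, |V|=5/2
  updated: d(CV,ER)=55/4, d(CV,G)=11, d(CV,O)=17, d(CV,Q)=14, d(CV,T)=10
3. join O+Q (d=9) ⇒ OQ; edges |O|=9/2, |Q|=9/2
  updated: d(CV,OQ)=31/2, d(ER,OQ)=67/4, d(G,OQ)=23, d(OQ,T)=18
4. join CV+T (d=10) ⇒ CTV; edges |CV|=5/2, |T|=5
  updated: d(CTV,ER)=95/6, d(CTV,G)=44/3, d(CTV,OQ)=49/3
5. join ER+G (d=12) ⇒ EGR; edges |ER|=11/2, |G|=6
  updated: d(CTV,EGR)=139/9, d(EGR,OQ)=113/6
6. join CTV+EGR (d=139/9) ⇒ CEGRTV; edges |CTV|=49/18, |EGR|=31/18
  updated: d(CEGRTV,OQ)=211/12
7. join CEGRTV+OQ (d=211/12) ⇒ CEGOQRTV; edges |CEGRTV|=77/72, |OQ|=103/24
final tree: ((((C:5/2,V:5/2):5/2,T:5):49/18,((E:1/2,R:1/2):11/2,G:6):31/18):77/72,(O:9/2,Q:9/2):103/24)
total length: 1577/36

1577/36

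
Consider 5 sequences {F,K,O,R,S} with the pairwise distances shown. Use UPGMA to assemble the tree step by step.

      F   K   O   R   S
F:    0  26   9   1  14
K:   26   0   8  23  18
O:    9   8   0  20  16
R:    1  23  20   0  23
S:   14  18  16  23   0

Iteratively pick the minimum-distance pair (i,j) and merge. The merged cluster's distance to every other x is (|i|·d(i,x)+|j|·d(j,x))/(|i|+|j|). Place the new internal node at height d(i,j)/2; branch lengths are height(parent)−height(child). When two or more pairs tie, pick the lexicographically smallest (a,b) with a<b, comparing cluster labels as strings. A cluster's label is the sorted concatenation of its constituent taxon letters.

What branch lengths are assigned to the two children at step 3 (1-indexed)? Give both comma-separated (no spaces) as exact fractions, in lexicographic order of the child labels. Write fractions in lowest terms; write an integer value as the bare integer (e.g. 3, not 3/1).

iteration 1: select F,R (d=1); attach at lengths (1/2, 1/2); label the merged cluster FR
  updated: d(FR,K)=49/2, d(FR,O)=29/2, d(FR,S)=37/2
iteration 2: select K,O (d=8); attach at lengths (4, 4); label the merged cluster KO
  updated: d(FR,KO)=39/2, d(KO,S)=17
iteration 3: select KO,S (d=17); attach at lengths (9/2, 17/2); label the merged cluster KOS
  updated: d(FR,KOS)=115/6
iteration 4: select FR,KOS (d=115/6); attach at lengths (109/12, 13/12); label the merged cluster FKORS
final tree: ((F:1/2,R:1/2):109/12,((K:4,O:4):9/2,S:17/2):13/12)
total length: 193/6

9/2,17/2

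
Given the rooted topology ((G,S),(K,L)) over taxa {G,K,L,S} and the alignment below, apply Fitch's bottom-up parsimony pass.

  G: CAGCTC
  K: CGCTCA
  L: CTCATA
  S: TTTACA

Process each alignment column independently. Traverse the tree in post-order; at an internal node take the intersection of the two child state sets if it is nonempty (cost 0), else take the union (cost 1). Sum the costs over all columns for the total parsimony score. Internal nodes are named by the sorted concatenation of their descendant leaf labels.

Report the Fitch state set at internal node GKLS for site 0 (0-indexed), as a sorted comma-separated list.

C

[col 0] GS: children G:{C}, S:{T} ∪→ {C,T}; cost 1
[col 0] KL: children K:{C}, L:{C} ∩→ {C}; cost 0
[col 0] GKLS: children GS:{C,T}, KL:{C} ∩→ {C}; cost 0
[col 1] GS: children G:{A}, S:{T} ∪→ {A,T}; cost 1
[col 1] KL: children K:{G}, L:{T} ∪→ {G,T}; cost 1
[col 1] GKLS: children GS:{A,T}, KL:{G,T} ∩→ {T}; cost 0
[col 2] GS: children G:{G}, S:{T} ∪→ {G,T}; cost 1
[col 2] KL: children K:{C}, L:{C} ∩→ {C}; cost 0
[col 2] GKLS: children GS:{G,T}, KL:{C} ∪→ {C,G,T}; cost 1
[col 3] GS: children G:{C}, S:{A} ∪→ {A,C}; cost 1
[col 3] KL: children K:{T}, L:{A} ∪→ {A,T}; cost 1
[col 3] GKLS: children GS:{A,C}, KL:{A,T} ∩→ {A}; cost 0
[col 4] GS: children G:{T}, S:{C} ∪→ {C,T}; cost 1
[col 4] KL: children K:{C}, L:{T} ∪→ {C,T}; cost 1
[col 4] GKLS: children GS:{C,T}, KL:{C,T} ∩→ {C,T}; cost 0
[col 5] GS: children G:{C}, S:{A} ∪→ {A,C}; cost 1
[col 5] KL: children K:{A}, L:{A} ∩→ {A}; cost 0
[col 5] GKLS: children GS:{A,C}, KL:{A} ∩→ {A}; cost 0
per-site changes: [1, 2, 2, 2, 2, 1]; total = 10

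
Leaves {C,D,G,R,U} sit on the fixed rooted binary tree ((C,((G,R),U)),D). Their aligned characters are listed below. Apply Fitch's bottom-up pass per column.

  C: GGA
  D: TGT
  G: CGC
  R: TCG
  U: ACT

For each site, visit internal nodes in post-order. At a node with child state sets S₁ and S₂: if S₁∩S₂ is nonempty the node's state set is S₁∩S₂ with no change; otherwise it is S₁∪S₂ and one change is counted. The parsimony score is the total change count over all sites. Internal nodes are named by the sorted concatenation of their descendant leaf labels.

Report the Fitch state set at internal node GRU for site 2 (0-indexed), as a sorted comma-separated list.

[col 0] GR: children G:{C}, R:{T} ∪→ {C,T}; cost 1
[col 0] GRU: children GR:{C,T}, U:{A} ∪→ {A,C,T}; cost 1
[col 0] CGRU: children C:{G}, GRU:{A,C,T} ∪→ {A,C,G,T}; cost 1
[col 0] CDGRU: children CGRU:{A,C,G,T}, D:{T} ∩→ {T}; cost 0
[col 1] GR: children G:{G}, R:{C} ∪→ {C,G}; cost 1
[col 1] GRU: children GR:{C,G}, U:{C} ∩→ {C}; cost 0
[col 1] CGRU: children C:{G}, GRU:{C} ∪→ {C,G}; cost 1
[col 1] CDGRU: children CGRU:{C,G}, D:{G} ∩→ {G}; cost 0
[col 2] GR: children G:{C}, R:{G} ∪→ {C,G}; cost 1
[col 2] GRU: children GR:{C,G}, U:{T} ∪→ {C,G,T}; cost 1
[col 2] CGRU: children C:{A}, GRU:{C,G,T} ∪→ {A,C,G,T}; cost 1
[col 2] CDGRU: children CGRU:{A,C,G,T}, D:{T} ∩→ {T}; cost 0
per-site changes: [3, 2, 3]; total = 8

C,G,T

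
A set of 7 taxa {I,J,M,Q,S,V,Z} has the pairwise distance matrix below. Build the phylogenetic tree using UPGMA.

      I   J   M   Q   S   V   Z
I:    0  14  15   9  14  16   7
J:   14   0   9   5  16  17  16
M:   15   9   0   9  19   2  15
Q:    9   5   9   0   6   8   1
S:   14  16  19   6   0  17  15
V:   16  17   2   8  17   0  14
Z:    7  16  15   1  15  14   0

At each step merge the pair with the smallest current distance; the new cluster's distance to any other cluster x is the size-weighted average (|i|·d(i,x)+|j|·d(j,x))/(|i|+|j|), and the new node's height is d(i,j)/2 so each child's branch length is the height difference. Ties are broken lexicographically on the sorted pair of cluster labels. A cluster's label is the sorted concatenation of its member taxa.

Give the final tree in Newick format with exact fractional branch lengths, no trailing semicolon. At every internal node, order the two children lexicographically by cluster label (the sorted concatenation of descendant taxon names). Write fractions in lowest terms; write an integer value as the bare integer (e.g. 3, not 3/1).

((((I:4,(Q:1/2,Z:1/2):7/2):11/6,J:35/6):13/24,S:51/8):23/40,(M:1,V:1):119/20)

step 1: merge (Q,Z) at d=1; branch lengths Q→1/2, Z→1/2; new cluster QZ
  updated: d(I,QZ)=8, d(J,QZ)=21/2, d(M,QZ)=12, d(QZ,S)=21/2, d(QZ,V)=11
step 2: merge (M,V) at d=2; branch lengths M→1, V→1; new cluster MV
  updated: d(I,MV)=31/2, d(J,MV)=13, d(MV,QZ)=23/2, d(MV,S)=18
step 3: merge (I,QZ) at d=8; branch lengths I→4, QZ→7/2; new cluster IQZ
  updated: d(IQZ,J)=35/3, d(IQZ,MV)=77/6, d(IQZ,S)=35/3
step 4: merge (IQZ,J) at d=35/3; branch lengths IQZ→11/6, J→35/6; new cluster IJQZ
  updated: d(IJQZ,MV)=103/8, d(IJQZ,S)=51/4
step 5: merge (IJQZ,S) at d=51/4; branch lengths IJQZ→13/24, S→51/8; new cluster IJQSZ
  updated: d(IJQSZ,MV)=139/10
step 6: merge (IJQSZ,MV) at d=139/10; branch lengths IJQSZ→23/40, MV→119/20; new cluster IJMQSVZ
final tree: ((((I:4,(Q:1/2,Z:1/2):7/2):11/6,J:35/6):13/24,S:51/8):23/40,(M:1,V:1):119/20)
total length: 3793/120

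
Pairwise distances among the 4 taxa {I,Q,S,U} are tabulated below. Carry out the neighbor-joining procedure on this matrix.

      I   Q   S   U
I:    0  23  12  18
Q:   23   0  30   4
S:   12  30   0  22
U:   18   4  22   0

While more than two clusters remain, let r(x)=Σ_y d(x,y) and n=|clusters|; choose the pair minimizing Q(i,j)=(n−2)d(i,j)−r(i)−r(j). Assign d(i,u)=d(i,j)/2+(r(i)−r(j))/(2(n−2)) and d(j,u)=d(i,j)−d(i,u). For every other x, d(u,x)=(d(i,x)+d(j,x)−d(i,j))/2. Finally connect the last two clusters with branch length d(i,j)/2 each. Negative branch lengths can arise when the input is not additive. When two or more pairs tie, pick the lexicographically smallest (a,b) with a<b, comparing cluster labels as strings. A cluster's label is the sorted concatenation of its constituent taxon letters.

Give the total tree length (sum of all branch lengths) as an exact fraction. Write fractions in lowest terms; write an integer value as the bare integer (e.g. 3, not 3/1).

125/4

iteration 1: select I,S (d=12, Q=-93); attach at lengths (13/4, 35/4); label the merged cluster IS
  updated: d(IS,Q)=41/2, d(IS,U)=14
iteration 2: select IS,Q (d=41/2, Q=-77/2); attach at lengths (61/4, 21/4); label the merged cluster IQS
  updated: d(IQS,U)=-5/4
iteration 3: select IQS,U (d=-5/4); attach at lengths (-5/8, -5/8); label the merged cluster IQSU
final tree: (((I:13/4,S:35/4):61/4,Q:21/4):-5/8,U:-5/8)
total length: 125/4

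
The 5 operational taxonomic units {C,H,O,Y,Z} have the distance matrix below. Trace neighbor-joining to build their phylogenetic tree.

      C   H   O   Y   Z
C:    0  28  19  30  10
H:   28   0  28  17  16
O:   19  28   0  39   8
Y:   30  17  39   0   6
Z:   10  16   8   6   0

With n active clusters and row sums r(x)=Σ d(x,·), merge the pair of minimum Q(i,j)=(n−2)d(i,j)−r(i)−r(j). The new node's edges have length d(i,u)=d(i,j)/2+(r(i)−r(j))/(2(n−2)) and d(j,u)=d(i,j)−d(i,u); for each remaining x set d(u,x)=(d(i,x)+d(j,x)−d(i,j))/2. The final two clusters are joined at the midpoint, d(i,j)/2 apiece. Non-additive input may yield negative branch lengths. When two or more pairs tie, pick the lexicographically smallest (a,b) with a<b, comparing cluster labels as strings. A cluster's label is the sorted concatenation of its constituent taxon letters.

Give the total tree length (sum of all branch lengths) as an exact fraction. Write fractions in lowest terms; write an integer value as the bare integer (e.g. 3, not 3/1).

349/8

iteration 1: select H,Y (d=17, Q=-130); attach at lengths (8, 9); label the merged cluster HY
  updated: d(C,HY)=41/2, d(HY,O)=25, d(HY,Z)=5/2
iteration 2: select C,O (d=19, Q=-127/2); attach at lengths (71/8, 81/8); label the merged cluster CO
  updated: d(CO,HY)=53/4, d(CO,Z)=-1/2
iteration 3: select CO,HY (d=53/4, Q=-61/4); attach at lengths (41/8, 65/8); label the merged cluster CHOY
  updated: d(CHOY,Z)=-45/8
iteration 4: select CHOY,Z (d=-45/8); attach at lengths (-45/16, -45/16); label the merged cluster CHOYZ
final tree: (((C:71/8,O:81/8):41/8,(H:8,Y:9):65/8):-45/16,Z:-45/16)
total length: 349/8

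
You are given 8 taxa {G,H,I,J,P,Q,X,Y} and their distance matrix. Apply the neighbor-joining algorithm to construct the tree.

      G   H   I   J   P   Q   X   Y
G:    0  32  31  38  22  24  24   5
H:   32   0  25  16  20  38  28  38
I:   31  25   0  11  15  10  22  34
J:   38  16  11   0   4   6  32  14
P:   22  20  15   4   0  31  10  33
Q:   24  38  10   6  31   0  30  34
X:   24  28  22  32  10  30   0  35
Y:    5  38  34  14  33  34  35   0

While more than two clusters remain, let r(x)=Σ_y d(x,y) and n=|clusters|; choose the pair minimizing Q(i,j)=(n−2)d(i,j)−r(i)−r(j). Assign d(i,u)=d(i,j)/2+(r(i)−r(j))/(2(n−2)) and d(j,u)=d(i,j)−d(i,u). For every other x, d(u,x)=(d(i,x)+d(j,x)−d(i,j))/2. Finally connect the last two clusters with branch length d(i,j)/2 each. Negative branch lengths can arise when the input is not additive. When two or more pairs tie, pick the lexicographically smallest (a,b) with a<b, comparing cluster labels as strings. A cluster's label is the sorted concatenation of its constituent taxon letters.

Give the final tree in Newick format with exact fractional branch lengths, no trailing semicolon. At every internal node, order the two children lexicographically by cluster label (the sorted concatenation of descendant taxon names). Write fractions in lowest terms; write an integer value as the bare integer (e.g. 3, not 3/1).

iteration 1: select G,Y (d=5, Q=-339); attach at lengths (13/12, 47/12); label the merged cluster GY
  updated: d(GY,H)=65/2, d(GY,I)=30, d(GY,J)=47/2, d(GY,P)=25, d(GY,Q)=53/2, d(GY,X)=27
iteration 2: select I,Q (d=10, Q=-409/2); attach at lengths (43/20, 157/20); label the merged cluster IQ
  updated: d(GY,IQ)=93/4, d(H,IQ)=53/2, d(IQ,J)=7/2, d(IQ,P)=18, d(IQ,X)=21
iteration 3: select IQ,J (d=7/2, Q=-629/4); attach at lengths (109/32, 3/32); label the merged cluster IJQ
  updated: d(GY,IJQ)=173/8, d(H,IJQ)=39/2, d(IJQ,P)=37/4, d(IJQ,X)=99/4
iteration 4: select P,X (d=10, Q=-124); attach at lengths (3/4, 37/4); label the merged cluster PX
  updated: d(GY,PX)=21, d(H,PX)=19, d(IJQ,PX)=12
iteration 5: select GY,PX (d=21, Q=-681/8); attach at lengths (521/32, 151/32); label the merged cluster GPXY
  updated: d(GPXY,H)=61/4, d(GPXY,IJQ)=101/16
iteration 6: select GPXY,H (d=61/4, Q=-657/16); attach at lengths (33/32, 455/32); label the merged cluster GHPXY
  updated: d(GHPXY,IJQ)=169/32
iteration 7: select GHPXY,IJQ (d=169/32); attach at lengths (169/64, 169/64); label the merged cluster GHIJPQXY
final tree: ((((G:13/12,Y:47/12):521/32,(P:3/4,X:37/4):151/32):33/32,H:455/32):169/64,((I:43/20,Q:157/20):109/32,J:3/32):169/64)
total length: 2241/32

((((G:13/12,Y:47/12):521/32,(P:3/4,X:37/4):151/32):33/32,H:455/32):169/64,((I:43/20,Q:157/20):109/32,J:3/32):169/64)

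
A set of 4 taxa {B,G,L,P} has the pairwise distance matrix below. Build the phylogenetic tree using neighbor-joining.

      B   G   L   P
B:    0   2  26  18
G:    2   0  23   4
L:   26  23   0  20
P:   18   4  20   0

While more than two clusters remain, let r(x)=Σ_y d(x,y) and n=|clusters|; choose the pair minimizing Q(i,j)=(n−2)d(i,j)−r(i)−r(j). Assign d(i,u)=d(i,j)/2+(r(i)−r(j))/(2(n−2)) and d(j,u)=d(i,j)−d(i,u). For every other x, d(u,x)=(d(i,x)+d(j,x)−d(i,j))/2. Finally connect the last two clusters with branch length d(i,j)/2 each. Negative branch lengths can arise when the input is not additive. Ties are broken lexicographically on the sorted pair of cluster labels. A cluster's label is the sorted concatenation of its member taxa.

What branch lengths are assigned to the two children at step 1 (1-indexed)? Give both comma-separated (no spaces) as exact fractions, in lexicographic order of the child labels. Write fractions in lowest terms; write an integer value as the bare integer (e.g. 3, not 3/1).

1. join B+G (d=2, Q=-71) ⇒ BG; edges |B|=21/4, |G|=-13/4
  updated: d(BG,L)=47/2, d(BG,P)=10
2. join BG+L (d=47/2, Q=-107/2) ⇒ BGL; edges |BG|=27/4, |L|=67/4
  updated: d(BGL,P)=13/4
3. join BGL+P (d=13/4) ⇒ BGLP; edges |BGL|=13/8, |P|=13/8
final tree: (((B:21/4,G:-13/4):27/4,L:67/4):13/8,P:13/8)
total length: 115/4

21/4,-13/4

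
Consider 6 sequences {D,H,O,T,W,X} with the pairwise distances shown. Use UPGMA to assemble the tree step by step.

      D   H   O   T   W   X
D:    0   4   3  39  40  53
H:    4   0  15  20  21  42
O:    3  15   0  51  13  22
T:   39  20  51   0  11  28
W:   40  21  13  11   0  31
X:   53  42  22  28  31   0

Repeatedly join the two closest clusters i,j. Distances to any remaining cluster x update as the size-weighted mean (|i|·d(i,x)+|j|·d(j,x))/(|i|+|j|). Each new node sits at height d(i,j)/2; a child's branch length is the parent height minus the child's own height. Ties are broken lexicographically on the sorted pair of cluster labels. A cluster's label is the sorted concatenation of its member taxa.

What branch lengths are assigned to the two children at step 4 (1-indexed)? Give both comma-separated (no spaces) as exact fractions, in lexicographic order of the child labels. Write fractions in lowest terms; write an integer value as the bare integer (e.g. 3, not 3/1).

1. join D+O (d=3) ⇒ DO; edges |D|=3/2, |O|=3/2
  updated: d(DO,H)=19/2, d(DO,T)=45, d(DO,W)=53/2, d(DO,X)=75/2
2. join DO+H (d=19/2) ⇒ DHO; edges |DO|=13/4, |H|=19/4
  updated: d(DHO,T)=110/3, d(DHO,W)=74/3, d(DHO,X)=39
3. join T+W (d=11) ⇒ TW; edges |T|=11/2, |W|=11/2
  updated: d(DHO,TW)=92/3, d(TW,X)=59/2
4. join TW+X (d=59/2) ⇒ TWX; edges |TW|=37/4, |X|=59/4
  updated: d(DHO,TWX)=301/9
5. join DHO+TWX (d=301/9) ⇒ DHOTWX; edges |DHO|=431/36, |TWX|=71/36
final tree: (((D:3/2,O:3/2):13/4,H:19/4):431/36,((T:11/2,W:11/2):37/4,X:59/4):71/36)
total length: 1079/18

37/4,59/4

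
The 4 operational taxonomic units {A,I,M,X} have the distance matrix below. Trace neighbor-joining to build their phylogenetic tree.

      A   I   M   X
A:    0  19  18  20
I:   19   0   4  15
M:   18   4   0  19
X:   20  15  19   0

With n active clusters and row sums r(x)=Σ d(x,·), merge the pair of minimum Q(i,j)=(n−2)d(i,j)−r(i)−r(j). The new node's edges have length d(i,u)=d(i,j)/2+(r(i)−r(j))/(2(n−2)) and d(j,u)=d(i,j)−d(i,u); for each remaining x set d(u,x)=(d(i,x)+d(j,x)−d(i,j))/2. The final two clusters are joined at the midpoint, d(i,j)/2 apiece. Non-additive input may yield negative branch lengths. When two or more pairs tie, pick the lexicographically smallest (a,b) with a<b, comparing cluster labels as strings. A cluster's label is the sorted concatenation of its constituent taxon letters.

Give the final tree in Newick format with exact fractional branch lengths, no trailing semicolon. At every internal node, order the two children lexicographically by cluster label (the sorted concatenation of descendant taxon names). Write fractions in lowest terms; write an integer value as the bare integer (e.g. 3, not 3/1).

1. join A+X (d=20, Q=-71) ⇒ AX; edges |A|=43/4, |X|=37/4
  updated: d(AX,I)=7, d(AX,M)=17/2
2. join AX+I (d=7, Q=-39/2) ⇒ AIX; edges |AX|=23/4, |I|=5/4
  updated: d(AIX,M)=11/4
3. join AIX+M (d=11/4) ⇒ AIMX; edges |AIX|=11/8, |M|=11/8
final tree: (((A:43/4,X:37/4):23/4,I:5/4):11/8,M:11/8)
total length: 119/4

(((A:43/4,X:37/4):23/4,I:5/4):11/8,M:11/8)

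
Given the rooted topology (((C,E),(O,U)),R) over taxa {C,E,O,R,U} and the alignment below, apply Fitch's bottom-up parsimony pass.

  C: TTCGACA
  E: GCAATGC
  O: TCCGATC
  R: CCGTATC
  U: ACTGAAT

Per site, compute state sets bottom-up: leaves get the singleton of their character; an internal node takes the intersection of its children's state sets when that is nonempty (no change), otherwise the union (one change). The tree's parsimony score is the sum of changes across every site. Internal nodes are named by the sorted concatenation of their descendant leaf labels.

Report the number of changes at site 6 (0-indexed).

2

CE@0: {T} ∪ {G} = {G,T} (union, +1)
OU@0: {T} ∪ {A} = {A,T} (union, +1)
CEOU@0: {G,T} ∩ {A,T} = {T} (intersection, +0)
CEORU@0: {T} ∪ {C} = {C,T} (union, +1)
CE@1: {T} ∪ {C} = {C,T} (union, +1)
OU@1: {C} ∩ {C} = {C} (intersection, +0)
CEOU@1: {C,T} ∩ {C} = {C} (intersection, +0)
CEORU@1: {C} ∩ {C} = {C} (intersection, +0)
CE@2: {C} ∪ {A} = {A,C} (union, +1)
OU@2: {C} ∪ {T} = {C,T} (union, +1)
CEOU@2: {A,C} ∩ {C,T} = {C} (intersection, +0)
CEORU@2: {C} ∪ {G} = {C,G} (union, +1)
CE@3: {G} ∪ {A} = {A,G} (union, +1)
OU@3: {G} ∩ {G} = {G} (intersection, +0)
CEOU@3: {A,G} ∩ {G} = {G} (intersection, +0)
CEORU@3: {G} ∪ {T} = {G,T} (union, +1)
CE@4: {A} ∪ {T} = {A,T} (union, +1)
OU@4: {A} ∩ {A} = {A} (intersection, +0)
CEOU@4: {A,T} ∩ {A} = {A} (intersection, +0)
CEORU@4: {A} ∩ {A} = {A} (intersection, +0)
CE@5: {C} ∪ {G} = {C,G} (union, +1)
OU@5: {T} ∪ {A} = {A,T} (union, +1)
CEOU@5: {C,G} ∪ {A,T} = {A,C,G,T} (union, +1)
CEORU@5: {A,C,G,T} ∩ {T} = {T} (intersection, +0)
CE@6: {A} ∪ {C} = {A,C} (union, +1)
OU@6: {C} ∪ {T} = {C,T} (union, +1)
CEOU@6: {A,C} ∩ {C,T} = {C} (intersection, +0)
CEORU@6: {C} ∩ {C} = {C} (intersection, +0)
per-site changes: [3, 1, 3, 2, 1, 3, 2]; total = 15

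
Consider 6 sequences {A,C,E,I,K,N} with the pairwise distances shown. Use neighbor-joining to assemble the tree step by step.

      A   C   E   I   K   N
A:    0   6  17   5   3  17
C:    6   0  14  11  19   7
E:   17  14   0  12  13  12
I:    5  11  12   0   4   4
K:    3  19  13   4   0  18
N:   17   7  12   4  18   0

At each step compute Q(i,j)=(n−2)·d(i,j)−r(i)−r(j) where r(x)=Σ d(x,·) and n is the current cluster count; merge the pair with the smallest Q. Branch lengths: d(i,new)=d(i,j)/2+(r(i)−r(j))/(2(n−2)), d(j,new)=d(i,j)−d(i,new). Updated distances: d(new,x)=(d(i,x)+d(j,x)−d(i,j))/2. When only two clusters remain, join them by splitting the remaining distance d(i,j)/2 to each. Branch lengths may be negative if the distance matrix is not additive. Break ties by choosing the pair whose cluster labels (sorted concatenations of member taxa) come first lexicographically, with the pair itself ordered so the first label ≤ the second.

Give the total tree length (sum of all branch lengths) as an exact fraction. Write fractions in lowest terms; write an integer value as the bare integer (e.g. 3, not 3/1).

209/8

1. join A+K (d=3, Q=-93) ⇒ AK; edges |A|=3/8, |K|=21/8
  updated: d(AK,C)=11, d(AK,E)=27/2, d(AK,I)=3, d(AK,N)=16
2. join AK+I (d=3, Q=-129/2) ⇒ AIK; edges |AK|=15/4, |I|=-3/4
  updated: d(AIK,C)=19/2, d(AIK,E)=45/4, d(AIK,N)=17/2
3. join AIK+E (d=45/4, Q=-44) ⇒ AEIK; edges |AIK|=29/8, |E|=61/8
  updated: d(AEIK,C)=49/8, d(AEIK,N)=37/8
4. join AEIK+C (d=49/8, Q=-71/4) ⇒ ACEIK; edges |AEIK|=15/8, |C|=17/4
  updated: d(ACEIK,N)=11/4
5. join ACEIK+N (d=11/4) ⇒ ACEIKN; edges |ACEIK|=11/8, |N|=11/8
final tree: (((((A:3/8,K:21/8):15/4,I:-3/4):29/8,E:61/8):15/8,C:17/4):11/8,N:11/8)
total length: 209/8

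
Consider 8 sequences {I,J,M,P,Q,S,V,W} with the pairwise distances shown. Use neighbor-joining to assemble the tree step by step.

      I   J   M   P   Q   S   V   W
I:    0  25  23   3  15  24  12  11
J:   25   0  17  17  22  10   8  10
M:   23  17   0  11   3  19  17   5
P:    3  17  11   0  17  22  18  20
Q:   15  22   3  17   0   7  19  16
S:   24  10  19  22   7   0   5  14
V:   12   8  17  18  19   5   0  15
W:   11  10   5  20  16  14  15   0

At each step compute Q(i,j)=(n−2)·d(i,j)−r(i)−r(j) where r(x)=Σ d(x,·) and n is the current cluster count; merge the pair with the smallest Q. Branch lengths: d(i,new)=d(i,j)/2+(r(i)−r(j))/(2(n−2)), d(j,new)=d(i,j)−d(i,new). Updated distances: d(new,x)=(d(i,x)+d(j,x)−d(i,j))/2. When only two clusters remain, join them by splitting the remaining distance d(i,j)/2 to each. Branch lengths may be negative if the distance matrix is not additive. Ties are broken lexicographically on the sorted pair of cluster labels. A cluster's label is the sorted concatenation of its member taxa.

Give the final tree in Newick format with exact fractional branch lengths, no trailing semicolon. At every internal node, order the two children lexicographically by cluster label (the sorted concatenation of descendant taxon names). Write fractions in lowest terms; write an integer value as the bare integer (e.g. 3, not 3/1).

iteration 1: select I,P (d=3, Q=-203); attach at lengths (23/12, 13/12); label the merged cluster IP
  updated: d(IP,J)=39/2, d(IP,M)=31/2, d(IP,Q)=29/2, d(IP,S)=43/2, d(IP,V)=27/2, d(IP,W)=14
iteration 2: select M,Q (d=3, Q=-143); attach at lengths (1, 2); label the merged cluster MQ
  updated: d(IP,MQ)=27/2, d(J,MQ)=18, d(MQ,S)=23/2, d(MQ,V)=33/2, d(MQ,W)=9
iteration 3: select S,V (d=5, Q=-100); attach at lengths (3, 2); label the merged cluster SV
  updated: d(IP,SV)=15, d(J,SV)=13/2, d(MQ,SV)=23/2, d(SV,W)=12
iteration 4: select J,SV (d=13/2, Q=-159/2); attach at lengths (19/4, 7/4); label the merged cluster JSV
  updated: d(IP,JSV)=14, d(JSV,MQ)=23/2, d(JSV,W)=31/4
iteration 5: select IP,MQ (d=27/2, Q=-97/2); attach at lengths (69/8, 39/8); label the merged cluster IMPQ
  updated: d(IMPQ,JSV)=6, d(IMPQ,W)=19/4
iteration 6: select IMPQ,JSV (d=6, Q=-37/2); attach at lengths (3/2, 9/2); label the merged cluster IJMPQSV
  updated: d(IJMPQSV,W)=13/4
iteration 7: select IJMPQSV,W (d=13/4); attach at lengths (13/8, 13/8); label the merged cluster IJMPQSVW
final tree: ((((I:23/12,P:13/12):69/8,(M:1,Q:2):39/8):3/2,(J:19/4,(S:3,V:2):7/4):9/2):13/8,W:13/8)
total length: 161/4

((((I:23/12,P:13/12):69/8,(M:1,Q:2):39/8):3/2,(J:19/4,(S:3,V:2):7/4):9/2):13/8,W:13/8)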